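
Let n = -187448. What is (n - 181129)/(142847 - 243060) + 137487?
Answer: 13778353308/100213 ≈ 1.3749e+5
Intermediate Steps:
(n - 181129)/(142847 - 243060) + 137487 = (-187448 - 181129)/(142847 - 243060) + 137487 = -368577/(-100213) + 137487 = -368577*(-1/100213) + 137487 = 368577/100213 + 137487 = 13778353308/100213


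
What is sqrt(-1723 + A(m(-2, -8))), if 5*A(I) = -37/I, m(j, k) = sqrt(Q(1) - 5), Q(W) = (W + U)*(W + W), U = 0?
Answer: sqrt(-387675 + 555*I*sqrt(3))/15 ≈ 0.051463 + 41.509*I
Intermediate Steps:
Q(W) = 2*W**2 (Q(W) = (W + 0)*(W + W) = W*(2*W) = 2*W**2)
m(j, k) = I*sqrt(3) (m(j, k) = sqrt(2*1**2 - 5) = sqrt(2*1 - 5) = sqrt(2 - 5) = sqrt(-3) = I*sqrt(3))
A(I) = -37/(5*I) (A(I) = (-37/I)/5 = -37/(5*I))
sqrt(-1723 + A(m(-2, -8))) = sqrt(-1723 - 37*(-I*sqrt(3)/3)/5) = sqrt(-1723 - (-37)*I*sqrt(3)/15) = sqrt(-1723 + 37*I*sqrt(3)/15)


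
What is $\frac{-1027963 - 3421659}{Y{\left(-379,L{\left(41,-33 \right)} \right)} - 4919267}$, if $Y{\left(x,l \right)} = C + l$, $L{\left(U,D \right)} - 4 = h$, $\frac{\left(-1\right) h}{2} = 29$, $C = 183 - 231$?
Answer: $\frac{4449622}{4919369} \approx 0.90451$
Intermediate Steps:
$C = -48$ ($C = 183 - 231 = -48$)
$h = -58$ ($h = \left(-2\right) 29 = -58$)
$L{\left(U,D \right)} = -54$ ($L{\left(U,D \right)} = 4 - 58 = -54$)
$Y{\left(x,l \right)} = -48 + l$
$\frac{-1027963 - 3421659}{Y{\left(-379,L{\left(41,-33 \right)} \right)} - 4919267} = \frac{-1027963 - 3421659}{\left(-48 - 54\right) - 4919267} = - \frac{4449622}{-102 - 4919267} = - \frac{4449622}{-4919369} = \left(-4449622\right) \left(- \frac{1}{4919369}\right) = \frac{4449622}{4919369}$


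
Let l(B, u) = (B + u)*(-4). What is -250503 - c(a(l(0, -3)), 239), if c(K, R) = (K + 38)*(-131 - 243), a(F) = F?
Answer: -231803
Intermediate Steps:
l(B, u) = -4*B - 4*u
c(K, R) = -14212 - 374*K (c(K, R) = (38 + K)*(-374) = -14212 - 374*K)
-250503 - c(a(l(0, -3)), 239) = -250503 - (-14212 - 374*(-4*0 - 4*(-3))) = -250503 - (-14212 - 374*(0 + 12)) = -250503 - (-14212 - 374*12) = -250503 - (-14212 - 4488) = -250503 - 1*(-18700) = -250503 + 18700 = -231803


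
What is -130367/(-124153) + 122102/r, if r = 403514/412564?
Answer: 3127123132239711/25048736821 ≈ 1.2484e+5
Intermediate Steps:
r = 201757/206282 (r = 403514*(1/412564) = 201757/206282 ≈ 0.97806)
-130367/(-124153) + 122102/r = -130367/(-124153) + 122102/(201757/206282) = -130367*(-1/124153) + 122102*(206282/201757) = 130367/124153 + 25187444764/201757 = 3127123132239711/25048736821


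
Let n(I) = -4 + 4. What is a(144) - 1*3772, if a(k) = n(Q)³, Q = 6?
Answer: -3772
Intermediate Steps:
n(I) = 0
a(k) = 0 (a(k) = 0³ = 0)
a(144) - 1*3772 = 0 - 1*3772 = 0 - 3772 = -3772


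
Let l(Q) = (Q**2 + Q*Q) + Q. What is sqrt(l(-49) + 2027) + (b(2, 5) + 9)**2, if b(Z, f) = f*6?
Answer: 1521 + 2*sqrt(1695) ≈ 1603.3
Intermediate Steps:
b(Z, f) = 6*f
l(Q) = Q + 2*Q**2 (l(Q) = (Q**2 + Q**2) + Q = 2*Q**2 + Q = Q + 2*Q**2)
sqrt(l(-49) + 2027) + (b(2, 5) + 9)**2 = sqrt(-49*(1 + 2*(-49)) + 2027) + (6*5 + 9)**2 = sqrt(-49*(1 - 98) + 2027) + (30 + 9)**2 = sqrt(-49*(-97) + 2027) + 39**2 = sqrt(4753 + 2027) + 1521 = sqrt(6780) + 1521 = 2*sqrt(1695) + 1521 = 1521 + 2*sqrt(1695)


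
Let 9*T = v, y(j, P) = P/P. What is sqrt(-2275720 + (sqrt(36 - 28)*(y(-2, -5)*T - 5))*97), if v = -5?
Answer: 2*sqrt(-5120370 - 2425*sqrt(2))/3 ≈ 1509.1*I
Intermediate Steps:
y(j, P) = 1
T = -5/9 (T = (1/9)*(-5) = -5/9 ≈ -0.55556)
sqrt(-2275720 + (sqrt(36 - 28)*(y(-2, -5)*T - 5))*97) = sqrt(-2275720 + (sqrt(36 - 28)*(1*(-5/9) - 5))*97) = sqrt(-2275720 + (sqrt(8)*(-5/9 - 5))*97) = sqrt(-2275720 + ((2*sqrt(2))*(-50/9))*97) = sqrt(-2275720 - 100*sqrt(2)/9*97) = sqrt(-2275720 - 9700*sqrt(2)/9)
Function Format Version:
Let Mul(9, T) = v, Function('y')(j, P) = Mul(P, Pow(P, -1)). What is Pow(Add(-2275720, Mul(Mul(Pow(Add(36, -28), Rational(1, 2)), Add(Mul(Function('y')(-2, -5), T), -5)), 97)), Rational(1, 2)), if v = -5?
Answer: Mul(Rational(2, 3), Pow(Add(-5120370, Mul(-2425, Pow(2, Rational(1, 2)))), Rational(1, 2))) ≈ Mul(1509.1, I)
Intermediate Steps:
Function('y')(j, P) = 1
T = Rational(-5, 9) (T = Mul(Rational(1, 9), -5) = Rational(-5, 9) ≈ -0.55556)
Pow(Add(-2275720, Mul(Mul(Pow(Add(36, -28), Rational(1, 2)), Add(Mul(Function('y')(-2, -5), T), -5)), 97)), Rational(1, 2)) = Pow(Add(-2275720, Mul(Mul(Pow(Add(36, -28), Rational(1, 2)), Add(Mul(1, Rational(-5, 9)), -5)), 97)), Rational(1, 2)) = Pow(Add(-2275720, Mul(Mul(Pow(8, Rational(1, 2)), Add(Rational(-5, 9), -5)), 97)), Rational(1, 2)) = Pow(Add(-2275720, Mul(Mul(Mul(2, Pow(2, Rational(1, 2))), Rational(-50, 9)), 97)), Rational(1, 2)) = Pow(Add(-2275720, Mul(Mul(Rational(-100, 9), Pow(2, Rational(1, 2))), 97)), Rational(1, 2)) = Pow(Add(-2275720, Mul(Rational(-9700, 9), Pow(2, Rational(1, 2)))), Rational(1, 2))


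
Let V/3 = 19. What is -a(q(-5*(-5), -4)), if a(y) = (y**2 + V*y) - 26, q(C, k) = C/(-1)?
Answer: 826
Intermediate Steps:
q(C, k) = -C (q(C, k) = C*(-1) = -C)
V = 57 (V = 3*19 = 57)
a(y) = -26 + y**2 + 57*y (a(y) = (y**2 + 57*y) - 26 = -26 + y**2 + 57*y)
-a(q(-5*(-5), -4)) = -(-26 + (-(-5)*(-5))**2 + 57*(-(-5)*(-5))) = -(-26 + (-1*25)**2 + 57*(-1*25)) = -(-26 + (-25)**2 + 57*(-25)) = -(-26 + 625 - 1425) = -1*(-826) = 826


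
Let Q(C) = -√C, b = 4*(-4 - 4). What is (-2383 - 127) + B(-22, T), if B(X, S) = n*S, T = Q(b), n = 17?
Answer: -2510 - 68*I*√2 ≈ -2510.0 - 96.167*I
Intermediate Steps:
b = -32 (b = 4*(-8) = -32)
T = -4*I*√2 (T = -√(-32) = -4*I*√2 ≈ -5.6569*I)
B(X, S) = 17*S
(-2383 - 127) + B(-22, T) = (-2383 - 127) + 17*(-4*I*√2) = -2510 - 68*I*√2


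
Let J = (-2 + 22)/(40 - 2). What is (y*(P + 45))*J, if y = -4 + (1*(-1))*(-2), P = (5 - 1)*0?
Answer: -900/19 ≈ -47.368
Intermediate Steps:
J = 10/19 (J = 20/38 = 20*(1/38) = 10/19 ≈ 0.52632)
P = 0 (P = 4*0 = 0)
y = -2 (y = -4 - 1*(-2) = -4 + 2 = -2)
(y*(P + 45))*J = -2*(0 + 45)*(10/19) = -2*45*(10/19) = -90*10/19 = -900/19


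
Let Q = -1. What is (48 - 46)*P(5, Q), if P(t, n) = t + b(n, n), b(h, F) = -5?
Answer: 0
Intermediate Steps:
P(t, n) = -5 + t (P(t, n) = t - 5 = -5 + t)
(48 - 46)*P(5, Q) = (48 - 46)*(-5 + 5) = 2*0 = 0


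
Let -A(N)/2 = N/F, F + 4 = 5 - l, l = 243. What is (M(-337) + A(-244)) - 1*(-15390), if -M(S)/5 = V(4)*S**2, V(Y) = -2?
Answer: 139280436/121 ≈ 1.1511e+6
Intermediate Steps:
F = -242 (F = -4 + (5 - 1*243) = -4 + (5 - 243) = -4 - 238 = -242)
M(S) = 10*S**2 (M(S) = -(-10)*S**2 = 10*S**2)
A(N) = N/121 (A(N) = -2*N/(-242) = -2*N*(-1)/242 = -(-1)*N/121 = N/121)
(M(-337) + A(-244)) - 1*(-15390) = (10*(-337)**2 + (1/121)*(-244)) - 1*(-15390) = (10*113569 - 244/121) + 15390 = (1135690 - 244/121) + 15390 = 137418246/121 + 15390 = 139280436/121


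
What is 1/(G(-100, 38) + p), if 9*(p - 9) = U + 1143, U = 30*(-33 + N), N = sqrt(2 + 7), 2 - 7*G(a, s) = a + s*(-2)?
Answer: 7/430 ≈ 0.016279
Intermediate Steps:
G(a, s) = 2/7 - a/7 + 2*s/7 (G(a, s) = 2/7 - (a + s*(-2))/7 = 2/7 - (a - 2*s)/7 = 2/7 + (-a/7 + 2*s/7) = 2/7 - a/7 + 2*s/7)
N = 3 (N = sqrt(9) = 3)
U = -900 (U = 30*(-33 + 3) = 30*(-30) = -900)
p = 36 (p = 9 + (-900 + 1143)/9 = 9 + (1/9)*243 = 9 + 27 = 36)
1/(G(-100, 38) + p) = 1/((2/7 - 1/7*(-100) + (2/7)*38) + 36) = 1/((2/7 + 100/7 + 76/7) + 36) = 1/(178/7 + 36) = 1/(430/7) = 7/430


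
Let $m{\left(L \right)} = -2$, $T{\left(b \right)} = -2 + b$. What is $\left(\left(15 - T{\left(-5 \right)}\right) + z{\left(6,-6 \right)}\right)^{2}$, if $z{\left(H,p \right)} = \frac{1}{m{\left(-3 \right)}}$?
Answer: $\frac{1849}{4} \approx 462.25$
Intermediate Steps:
$z{\left(H,p \right)} = - \frac{1}{2}$ ($z{\left(H,p \right)} = \frac{1}{-2} = - \frac{1}{2}$)
$\left(\left(15 - T{\left(-5 \right)}\right) + z{\left(6,-6 \right)}\right)^{2} = \left(\left(15 - \left(-2 - 5\right)\right) - \frac{1}{2}\right)^{2} = \left(\left(15 - -7\right) - \frac{1}{2}\right)^{2} = \left(\left(15 + 7\right) - \frac{1}{2}\right)^{2} = \left(22 - \frac{1}{2}\right)^{2} = \left(\frac{43}{2}\right)^{2} = \frac{1849}{4}$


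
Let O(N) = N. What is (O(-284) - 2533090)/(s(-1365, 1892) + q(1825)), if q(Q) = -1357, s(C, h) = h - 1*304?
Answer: -844458/77 ≈ -10967.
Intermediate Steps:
s(C, h) = -304 + h (s(C, h) = h - 304 = -304 + h)
(O(-284) - 2533090)/(s(-1365, 1892) + q(1825)) = (-284 - 2533090)/((-304 + 1892) - 1357) = -2533374/(1588 - 1357) = -2533374/231 = -2533374*1/231 = -844458/77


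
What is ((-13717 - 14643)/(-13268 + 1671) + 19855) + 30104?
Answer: 579402883/11597 ≈ 49961.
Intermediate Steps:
((-13717 - 14643)/(-13268 + 1671) + 19855) + 30104 = (-28360/(-11597) + 19855) + 30104 = (-28360*(-1/11597) + 19855) + 30104 = (28360/11597 + 19855) + 30104 = 230286795/11597 + 30104 = 579402883/11597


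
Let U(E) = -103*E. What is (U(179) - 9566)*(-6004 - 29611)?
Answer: 997326845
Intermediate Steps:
(U(179) - 9566)*(-6004 - 29611) = (-103*179 - 9566)*(-6004 - 29611) = (-18437 - 9566)*(-35615) = -28003*(-35615) = 997326845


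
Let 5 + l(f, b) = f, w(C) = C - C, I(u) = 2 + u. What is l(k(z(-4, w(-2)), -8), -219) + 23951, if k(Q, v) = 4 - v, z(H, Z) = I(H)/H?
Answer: 23958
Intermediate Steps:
w(C) = 0
z(H, Z) = (2 + H)/H
l(f, b) = -5 + f
l(k(z(-4, w(-2)), -8), -219) + 23951 = (-5 + (4 - 1*(-8))) + 23951 = (-5 + (4 + 8)) + 23951 = (-5 + 12) + 23951 = 7 + 23951 = 23958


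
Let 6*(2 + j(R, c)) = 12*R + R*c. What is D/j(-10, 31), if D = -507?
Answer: 117/17 ≈ 6.8824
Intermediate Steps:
j(R, c) = -2 + 2*R + R*c/6 (j(R, c) = -2 + (12*R + R*c)/6 = -2 + (2*R + R*c/6) = -2 + 2*R + R*c/6)
D/j(-10, 31) = -507/(-2 + 2*(-10) + (⅙)*(-10)*31) = -507/(-2 - 20 - 155/3) = -507/(-221/3) = -507*(-3/221) = 117/17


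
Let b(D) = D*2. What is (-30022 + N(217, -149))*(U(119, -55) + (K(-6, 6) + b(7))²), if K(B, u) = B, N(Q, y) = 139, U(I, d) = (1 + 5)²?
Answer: -2988300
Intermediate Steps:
U(I, d) = 36 (U(I, d) = 6² = 36)
b(D) = 2*D
(-30022 + N(217, -149))*(U(119, -55) + (K(-6, 6) + b(7))²) = (-30022 + 139)*(36 + (-6 + 2*7)²) = -29883*(36 + (-6 + 14)²) = -29883*(36 + 8²) = -29883*(36 + 64) = -29883*100 = -2988300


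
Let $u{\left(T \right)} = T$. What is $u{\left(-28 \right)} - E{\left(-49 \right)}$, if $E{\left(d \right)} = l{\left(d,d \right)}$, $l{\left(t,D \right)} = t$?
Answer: $21$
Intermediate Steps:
$E{\left(d \right)} = d$
$u{\left(-28 \right)} - E{\left(-49 \right)} = -28 - -49 = -28 + 49 = 21$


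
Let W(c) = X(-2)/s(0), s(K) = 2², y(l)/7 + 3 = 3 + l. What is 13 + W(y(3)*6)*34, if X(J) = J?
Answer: -4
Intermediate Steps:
y(l) = 7*l (y(l) = -21 + 7*(3 + l) = -21 + (21 + 7*l) = 7*l)
s(K) = 4
W(c) = -½ (W(c) = -2/4 = -2*¼ = -½)
13 + W(y(3)*6)*34 = 13 - ½*34 = 13 - 17 = -4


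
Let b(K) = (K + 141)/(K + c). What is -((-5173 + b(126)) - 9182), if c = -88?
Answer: 545223/38 ≈ 14348.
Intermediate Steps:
b(K) = (141 + K)/(-88 + K) (b(K) = (K + 141)/(K - 88) = (141 + K)/(-88 + K))
-((-5173 + b(126)) - 9182) = -((-5173 + (141 + 126)/(-88 + 126)) - 9182) = -((-5173 + 267/38) - 9182) = -(-196307/38 - 9182) = -1*(-545223/38) = 545223/38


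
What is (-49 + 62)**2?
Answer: 169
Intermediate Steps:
(-49 + 62)**2 = 13**2 = 169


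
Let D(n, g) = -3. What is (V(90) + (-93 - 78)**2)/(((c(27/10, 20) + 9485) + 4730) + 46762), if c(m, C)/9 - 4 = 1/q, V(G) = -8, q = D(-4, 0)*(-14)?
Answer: 409262/854185 ≈ 0.47913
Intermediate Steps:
q = 42 (q = -3*(-14) = 42)
c(m, C) = 507/14 (c(m, C) = 36 + 9/42 = 36 + 9*(1/42) = 36 + 3/14 = 507/14)
(V(90) + (-93 - 78)**2)/(((c(27/10, 20) + 9485) + 4730) + 46762) = (-8 + (-93 - 78)**2)/(((507/14 + 9485) + 4730) + 46762) = (-8 + (-171)**2)/((133297/14 + 4730) + 46762) = (-8 + 29241)/(199517/14 + 46762) = 29233/(854185/14) = 29233*(14/854185) = 409262/854185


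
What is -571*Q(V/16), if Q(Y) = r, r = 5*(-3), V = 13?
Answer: 8565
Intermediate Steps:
r = -15
Q(Y) = -15
-571*Q(V/16) = -571*(-15) = 8565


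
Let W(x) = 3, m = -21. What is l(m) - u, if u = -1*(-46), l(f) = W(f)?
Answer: -43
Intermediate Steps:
l(f) = 3
u = 46
l(m) - u = 3 - 1*46 = 3 - 46 = -43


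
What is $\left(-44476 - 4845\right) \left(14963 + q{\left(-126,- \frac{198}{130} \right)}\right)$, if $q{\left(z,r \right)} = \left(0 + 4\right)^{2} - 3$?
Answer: $-738631296$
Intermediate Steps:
$q{\left(z,r \right)} = 13$ ($q{\left(z,r \right)} = 4^{2} - 3 = 16 - 3 = 13$)
$\left(-44476 - 4845\right) \left(14963 + q{\left(-126,- \frac{198}{130} \right)}\right) = \left(-44476 - 4845\right) \left(14963 + 13\right) = \left(-49321\right) 14976 = -738631296$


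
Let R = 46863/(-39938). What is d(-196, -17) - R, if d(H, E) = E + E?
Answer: -1311029/39938 ≈ -32.827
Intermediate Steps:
R = -46863/39938 (R = 46863*(-1/39938) = -46863/39938 ≈ -1.1734)
d(H, E) = 2*E
d(-196, -17) - R = 2*(-17) - 1*(-46863/39938) = -34 + 46863/39938 = -1311029/39938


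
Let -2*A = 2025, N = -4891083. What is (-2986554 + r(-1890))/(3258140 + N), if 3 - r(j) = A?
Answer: 5971077/3265886 ≈ 1.8283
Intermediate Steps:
A = -2025/2 (A = -1/2*2025 = -2025/2 ≈ -1012.5)
r(j) = 2031/2 (r(j) = 3 - 1*(-2025/2) = 3 + 2025/2 = 2031/2)
(-2986554 + r(-1890))/(3258140 + N) = (-2986554 + 2031/2)/(3258140 - 4891083) = -5971077/2/(-1632943) = -5971077/2*(-1/1632943) = 5971077/3265886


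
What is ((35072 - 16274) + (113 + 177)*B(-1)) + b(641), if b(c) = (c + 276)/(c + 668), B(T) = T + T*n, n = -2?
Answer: 3569587/187 ≈ 19089.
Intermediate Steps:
B(T) = -T (B(T) = T + T*(-2) = T - 2*T = -T)
b(c) = (276 + c)/(668 + c)
((35072 - 16274) + (113 + 177)*B(-1)) + b(641) = ((35072 - 16274) + (113 + 177)*(-1*(-1))) + (276 + 641)/(668 + 641) = (18798 + 290*1) + 917/1309 = (18798 + 290) + (1/1309)*917 = 19088 + 131/187 = 3569587/187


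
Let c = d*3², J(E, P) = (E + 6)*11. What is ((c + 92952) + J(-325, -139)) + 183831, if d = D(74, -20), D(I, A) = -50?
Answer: 272824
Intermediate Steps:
d = -50
J(E, P) = 66 + 11*E (J(E, P) = (6 + E)*11 = 66 + 11*E)
c = -450 (c = -50*3² = -50*9 = -450)
((c + 92952) + J(-325, -139)) + 183831 = ((-450 + 92952) + (66 + 11*(-325))) + 183831 = (92502 + (66 - 3575)) + 183831 = (92502 - 3509) + 183831 = 88993 + 183831 = 272824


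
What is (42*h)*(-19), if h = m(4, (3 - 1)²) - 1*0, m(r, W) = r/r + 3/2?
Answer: -1995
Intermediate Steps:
m(r, W) = 5/2 (m(r, W) = 1 + 3*(½) = 1 + 3/2 = 5/2)
h = 5/2 (h = 5/2 - 1*0 = 5/2 + 0 = 5/2 ≈ 2.5000)
(42*h)*(-19) = (42*(5/2))*(-19) = 105*(-19) = -1995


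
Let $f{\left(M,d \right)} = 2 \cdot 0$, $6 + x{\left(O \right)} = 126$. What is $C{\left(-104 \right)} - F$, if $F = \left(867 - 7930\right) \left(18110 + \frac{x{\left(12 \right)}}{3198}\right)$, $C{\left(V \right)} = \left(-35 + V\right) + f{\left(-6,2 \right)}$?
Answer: $\frac{68176592863}{533} \approx 1.2791 \cdot 10^{8}$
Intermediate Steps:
$x{\left(O \right)} = 120$ ($x{\left(O \right)} = -6 + 126 = 120$)
$f{\left(M,d \right)} = 0$
$C{\left(V \right)} = -35 + V$ ($C{\left(V \right)} = \left(-35 + V\right) + 0 = -35 + V$)
$F = - \frac{68176666950}{533}$ ($F = \left(867 - 7930\right) \left(18110 + \frac{120}{3198}\right) = - 7063 \left(18110 + 120 \cdot \frac{1}{3198}\right) = - 7063 \left(18110 + \frac{20}{533}\right) = \left(-7063\right) \frac{9652650}{533} = - \frac{68176666950}{533} \approx -1.2791 \cdot 10^{8}$)
$C{\left(-104 \right)} - F = \left(-35 - 104\right) - - \frac{68176666950}{533} = -139 + \frac{68176666950}{533} = \frac{68176592863}{533}$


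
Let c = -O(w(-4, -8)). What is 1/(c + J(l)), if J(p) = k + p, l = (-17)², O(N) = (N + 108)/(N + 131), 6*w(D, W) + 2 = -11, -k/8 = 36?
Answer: 773/138 ≈ 5.6014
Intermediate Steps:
k = -288 (k = -8*36 = -288)
w(D, W) = -13/6 (w(D, W) = -⅓ + (⅙)*(-11) = -⅓ - 11/6 = -13/6)
O(N) = (108 + N)/(131 + N)
c = -635/773 (c = -(108 - 13/6)/(131 - 13/6) = -635/(773/6*6) = -6*635/(773*6) = -1*635/773 = -635/773 ≈ -0.82148)
l = 289
J(p) = -288 + p
1/(c + J(l)) = 1/(-635/773 + (-288 + 289)) = 1/(-635/773 + 1) = 1/(138/773) = 773/138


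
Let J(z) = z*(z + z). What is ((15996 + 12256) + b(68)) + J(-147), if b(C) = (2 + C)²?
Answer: 76370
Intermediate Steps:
J(z) = 2*z² (J(z) = z*(2*z) = 2*z²)
((15996 + 12256) + b(68)) + J(-147) = ((15996 + 12256) + (2 + 68)²) + 2*(-147)² = (28252 + 70²) + 2*21609 = (28252 + 4900) + 43218 = 33152 + 43218 = 76370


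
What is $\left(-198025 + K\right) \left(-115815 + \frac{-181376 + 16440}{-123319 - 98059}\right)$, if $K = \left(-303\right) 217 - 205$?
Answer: $\frac{3384068545770727}{110689} \approx 3.0573 \cdot 10^{10}$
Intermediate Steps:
$K = -65956$ ($K = -65751 - 205 = -65956$)
$\left(-198025 + K\right) \left(-115815 + \frac{-181376 + 16440}{-123319 - 98059}\right) = \left(-198025 - 65956\right) \left(-115815 + \frac{-181376 + 16440}{-123319 - 98059}\right) = - 263981 \left(-115815 - \frac{164936}{-221378}\right) = - 263981 \left(-115815 - - \frac{82468}{110689}\right) = - 263981 \left(-115815 + \frac{82468}{110689}\right) = \left(-263981\right) \left(- \frac{12819364067}{110689}\right) = \frac{3384068545770727}{110689}$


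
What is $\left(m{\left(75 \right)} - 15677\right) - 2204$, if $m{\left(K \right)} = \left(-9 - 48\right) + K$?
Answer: $-17863$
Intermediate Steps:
$m{\left(K \right)} = -57 + K$
$\left(m{\left(75 \right)} - 15677\right) - 2204 = \left(\left(-57 + 75\right) - 15677\right) - 2204 = \left(18 - 15677\right) - 2204 = -15659 - 2204 = -17863$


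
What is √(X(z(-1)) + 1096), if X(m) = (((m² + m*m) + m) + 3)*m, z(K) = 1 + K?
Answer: 2*√274 ≈ 33.106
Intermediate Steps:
X(m) = m*(3 + m + 2*m²) (X(m) = (((m² + m²) + m) + 3)*m = ((2*m² + m) + 3)*m = ((m + 2*m²) + 3)*m = (3 + m + 2*m²)*m = m*(3 + m + 2*m²))
√(X(z(-1)) + 1096) = √((1 - 1)*(3 + (1 - 1) + 2*(1 - 1)²) + 1096) = √(0*(3 + 0 + 2*0²) + 1096) = √(0*(3 + 0 + 2*0) + 1096) = √(0*(3 + 0 + 0) + 1096) = √(0*3 + 1096) = √(0 + 1096) = √1096 = 2*√274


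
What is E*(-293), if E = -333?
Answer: 97569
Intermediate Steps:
E*(-293) = -333*(-293) = 97569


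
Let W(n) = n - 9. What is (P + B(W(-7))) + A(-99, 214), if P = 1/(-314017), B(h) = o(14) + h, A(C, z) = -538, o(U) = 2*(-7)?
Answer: -178361657/314017 ≈ -568.00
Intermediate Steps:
o(U) = -14
W(n) = -9 + n
B(h) = -14 + h
P = -1/314017 ≈ -3.1845e-6
(P + B(W(-7))) + A(-99, 214) = (-1/314017 + (-14 + (-9 - 7))) - 538 = (-1/314017 + (-14 - 16)) - 538 = (-1/314017 - 30) - 538 = -9420511/314017 - 538 = -178361657/314017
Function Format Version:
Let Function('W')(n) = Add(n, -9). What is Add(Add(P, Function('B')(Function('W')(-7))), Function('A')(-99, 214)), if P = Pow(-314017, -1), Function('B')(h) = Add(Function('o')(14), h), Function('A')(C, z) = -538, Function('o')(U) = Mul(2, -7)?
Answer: Rational(-178361657, 314017) ≈ -568.00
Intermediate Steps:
Function('o')(U) = -14
Function('W')(n) = Add(-9, n)
Function('B')(h) = Add(-14, h)
P = Rational(-1, 314017) ≈ -3.1845e-6
Add(Add(P, Function('B')(Function('W')(-7))), Function('A')(-99, 214)) = Add(Add(Rational(-1, 314017), Add(-14, Add(-9, -7))), -538) = Add(Add(Rational(-1, 314017), Add(-14, -16)), -538) = Add(Add(Rational(-1, 314017), -30), -538) = Add(Rational(-9420511, 314017), -538) = Rational(-178361657, 314017)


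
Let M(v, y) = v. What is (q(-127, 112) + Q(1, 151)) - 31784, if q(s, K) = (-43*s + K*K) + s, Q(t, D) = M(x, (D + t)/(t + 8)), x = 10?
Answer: -13896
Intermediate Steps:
Q(t, D) = 10
q(s, K) = K² - 42*s (q(s, K) = (-43*s + K²) + s = (K² - 43*s) + s = K² - 42*s)
(q(-127, 112) + Q(1, 151)) - 31784 = ((112² - 42*(-127)) + 10) - 31784 = ((12544 + 5334) + 10) - 31784 = (17878 + 10) - 31784 = 17888 - 31784 = -13896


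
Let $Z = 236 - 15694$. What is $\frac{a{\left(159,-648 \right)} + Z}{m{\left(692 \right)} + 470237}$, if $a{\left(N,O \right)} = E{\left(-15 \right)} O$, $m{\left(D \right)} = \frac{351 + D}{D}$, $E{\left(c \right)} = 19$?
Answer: $- \frac{19216840}{325405047} \approx -0.059055$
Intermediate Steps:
$m{\left(D \right)} = \frac{351 + D}{D}$
$a{\left(N,O \right)} = 19 O$
$Z = -15458$ ($Z = 236 - 15694 = -15458$)
$\frac{a{\left(159,-648 \right)} + Z}{m{\left(692 \right)} + 470237} = \frac{19 \left(-648\right) - 15458}{\frac{351 + 692}{692} + 470237} = \frac{-12312 - 15458}{\frac{1}{692} \cdot 1043 + 470237} = - \frac{27770}{\frac{1043}{692} + 470237} = - \frac{27770}{\frac{325405047}{692}} = \left(-27770\right) \frac{692}{325405047} = - \frac{19216840}{325405047}$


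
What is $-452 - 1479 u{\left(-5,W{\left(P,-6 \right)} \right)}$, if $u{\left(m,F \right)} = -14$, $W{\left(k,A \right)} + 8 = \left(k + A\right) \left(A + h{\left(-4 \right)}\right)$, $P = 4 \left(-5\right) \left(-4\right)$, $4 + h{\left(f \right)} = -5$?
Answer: $20254$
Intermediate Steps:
$h{\left(f \right)} = -9$ ($h{\left(f \right)} = -4 - 5 = -9$)
$P = 80$ ($P = \left(-20\right) \left(-4\right) = 80$)
$W{\left(k,A \right)} = -8 + \left(-9 + A\right) \left(A + k\right)$ ($W{\left(k,A \right)} = -8 + \left(k + A\right) \left(A - 9\right) = -8 + \left(A + k\right) \left(-9 + A\right) = -8 + \left(-9 + A\right) \left(A + k\right)$)
$-452 - 1479 u{\left(-5,W{\left(P,-6 \right)} \right)} = -452 - -20706 = -452 + 20706 = 20254$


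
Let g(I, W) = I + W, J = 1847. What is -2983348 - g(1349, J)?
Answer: -2986544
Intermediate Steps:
-2983348 - g(1349, J) = -2983348 - (1349 + 1847) = -2983348 - 1*3196 = -2983348 - 3196 = -2986544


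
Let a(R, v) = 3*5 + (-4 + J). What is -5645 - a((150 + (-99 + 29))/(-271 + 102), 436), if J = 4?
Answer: -5660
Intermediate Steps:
a(R, v) = 15 (a(R, v) = 3*5 + (-4 + 4) = 15 + 0 = 15)
-5645 - a((150 + (-99 + 29))/(-271 + 102), 436) = -5645 - 1*15 = -5645 - 15 = -5660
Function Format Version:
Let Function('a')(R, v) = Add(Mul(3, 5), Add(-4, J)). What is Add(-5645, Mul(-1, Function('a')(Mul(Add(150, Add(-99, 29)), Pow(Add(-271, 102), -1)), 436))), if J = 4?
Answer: -5660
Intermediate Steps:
Function('a')(R, v) = 15 (Function('a')(R, v) = Add(Mul(3, 5), Add(-4, 4)) = Add(15, 0) = 15)
Add(-5645, Mul(-1, Function('a')(Mul(Add(150, Add(-99, 29)), Pow(Add(-271, 102), -1)), 436))) = Add(-5645, Mul(-1, 15)) = Add(-5645, -15) = -5660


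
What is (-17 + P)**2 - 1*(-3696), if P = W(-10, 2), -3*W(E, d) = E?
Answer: 34945/9 ≈ 3882.8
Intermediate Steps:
W(E, d) = -E/3
P = 10/3 (P = -1/3*(-10) = 10/3 ≈ 3.3333)
(-17 + P)**2 - 1*(-3696) = (-17 + 10/3)**2 - 1*(-3696) = (-41/3)**2 + 3696 = 1681/9 + 3696 = 34945/9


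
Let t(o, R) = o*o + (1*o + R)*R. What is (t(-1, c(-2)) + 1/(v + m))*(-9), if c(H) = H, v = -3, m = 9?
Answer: -129/2 ≈ -64.500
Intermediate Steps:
t(o, R) = o² + R*(R + o) (t(o, R) = o² + (o + R)*R = o² + (R + o)*R = o² + R*(R + o))
(t(-1, c(-2)) + 1/(v + m))*(-9) = (((-2)² + (-1)² - 2*(-1)) + 1/(-3 + 9))*(-9) = ((4 + 1 + 2) + 1/6)*(-9) = (7 + ⅙)*(-9) = (43/6)*(-9) = -129/2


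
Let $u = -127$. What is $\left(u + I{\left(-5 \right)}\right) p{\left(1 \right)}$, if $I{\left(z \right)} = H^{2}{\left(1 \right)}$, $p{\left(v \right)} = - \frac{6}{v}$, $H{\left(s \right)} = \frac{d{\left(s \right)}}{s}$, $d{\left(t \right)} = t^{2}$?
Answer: $756$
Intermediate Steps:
$H{\left(s \right)} = s$ ($H{\left(s \right)} = \frac{s^{2}}{s} = s$)
$I{\left(z \right)} = 1$ ($I{\left(z \right)} = 1^{2} = 1$)
$\left(u + I{\left(-5 \right)}\right) p{\left(1 \right)} = \left(-127 + 1\right) \left(- \frac{6}{1}\right) = - 126 \left(\left(-6\right) 1\right) = \left(-126\right) \left(-6\right) = 756$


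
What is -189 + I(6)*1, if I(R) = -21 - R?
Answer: -216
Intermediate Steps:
-189 + I(6)*1 = -189 + (-21 - 1*6)*1 = -189 + (-21 - 6)*1 = -189 - 27*1 = -189 - 27 = -216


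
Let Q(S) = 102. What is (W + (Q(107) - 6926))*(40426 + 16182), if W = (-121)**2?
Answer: 442504736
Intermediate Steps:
W = 14641
(W + (Q(107) - 6926))*(40426 + 16182) = (14641 + (102 - 6926))*(40426 + 16182) = (14641 - 6824)*56608 = 7817*56608 = 442504736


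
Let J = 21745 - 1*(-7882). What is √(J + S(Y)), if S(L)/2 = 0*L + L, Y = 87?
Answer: √29801 ≈ 172.63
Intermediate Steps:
J = 29627 (J = 21745 + 7882 = 29627)
S(L) = 2*L (S(L) = 2*(0*L + L) = 2*(0 + L) = 2*L)
√(J + S(Y)) = √(29627 + 2*87) = √(29627 + 174) = √29801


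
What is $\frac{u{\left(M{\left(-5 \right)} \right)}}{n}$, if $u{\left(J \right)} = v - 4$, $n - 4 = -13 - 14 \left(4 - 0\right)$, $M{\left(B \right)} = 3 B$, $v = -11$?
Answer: $\frac{3}{13} \approx 0.23077$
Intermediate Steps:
$n = -65$ ($n = 4 - \left(13 + 14 \left(4 - 0\right)\right) = 4 - \left(13 + 14 \left(4 + 0\right)\right) = 4 - 69 = -65$)
$u{\left(J \right)} = -15$ ($u{\left(J \right)} = -11 - 4 = -15$)
$\frac{u{\left(M{\left(-5 \right)} \right)}}{n} = - \frac{15}{-65} = \left(-15\right) \left(- \frac{1}{65}\right) = \frac{3}{13}$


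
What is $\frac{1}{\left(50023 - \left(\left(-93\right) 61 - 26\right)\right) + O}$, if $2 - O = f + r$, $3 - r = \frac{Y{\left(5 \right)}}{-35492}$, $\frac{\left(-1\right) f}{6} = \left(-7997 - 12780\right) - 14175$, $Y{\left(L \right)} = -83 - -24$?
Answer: $- \frac{35492}{5465448513} \approx -6.4939 \cdot 10^{-6}$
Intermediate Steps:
$Y{\left(L \right)} = -59$ ($Y{\left(L \right)} = -83 + 24 = -59$)
$f = 209712$ ($f = - 6 \left(\left(-7997 - 12780\right) - 14175\right) = - 6 \left(-20777 - 14175\right) = \left(-6\right) \left(-34952\right) = 209712$)
$r = \frac{106417}{35492}$ ($r = 3 - - \frac{59}{-35492} = 3 - \left(-59\right) \left(- \frac{1}{35492}\right) = 3 - \frac{59}{35492} = \frac{106417}{35492} \approx 2.9983$)
$O = - \frac{7443133737}{35492}$ ($O = 2 - \left(209712 + \frac{106417}{35492}\right) = 2 - \frac{7443204721}{35492} = - \frac{7443133737}{35492} \approx -2.0971 \cdot 10^{5}$)
$\frac{1}{\left(50023 - \left(\left(-93\right) 61 - 26\right)\right) + O} = \frac{1}{\left(50023 - \left(\left(-93\right) 61 - 26\right)\right) - \frac{7443133737}{35492}} = \frac{1}{\left(50023 - \left(-5673 - 26\right)\right) - \frac{7443133737}{35492}} = \frac{1}{\left(50023 - -5699\right) - \frac{7443133737}{35492}} = \frac{1}{\left(50023 + 5699\right) - \frac{7443133737}{35492}} = \frac{1}{55722 - \frac{7443133737}{35492}} = \frac{1}{- \frac{5465448513}{35492}} = - \frac{35492}{5465448513}$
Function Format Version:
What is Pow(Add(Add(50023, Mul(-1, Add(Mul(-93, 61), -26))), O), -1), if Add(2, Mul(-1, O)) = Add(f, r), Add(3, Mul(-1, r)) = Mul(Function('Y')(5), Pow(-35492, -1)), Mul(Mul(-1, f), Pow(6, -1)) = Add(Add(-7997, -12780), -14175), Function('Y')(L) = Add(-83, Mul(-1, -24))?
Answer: Rational(-35492, 5465448513) ≈ -6.4939e-6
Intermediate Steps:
Function('Y')(L) = -59 (Function('Y')(L) = Add(-83, 24) = -59)
f = 209712 (f = Mul(-6, Add(Add(-7997, -12780), -14175)) = Mul(-6, Add(-20777, -14175)) = Mul(-6, -34952) = 209712)
r = Rational(106417, 35492) (r = Add(3, Mul(-1, Mul(-59, Pow(-35492, -1)))) = Add(3, Mul(-1, Mul(-59, Rational(-1, 35492)))) = Add(3, Mul(-1, Rational(59, 35492))) = Add(3, Rational(-59, 35492)) = Rational(106417, 35492) ≈ 2.9983)
O = Rational(-7443133737, 35492) (O = Add(2, Mul(-1, Add(209712, Rational(106417, 35492)))) = Add(2, Mul(-1, Rational(7443204721, 35492))) = Add(2, Rational(-7443204721, 35492)) = Rational(-7443133737, 35492) ≈ -2.0971e+5)
Pow(Add(Add(50023, Mul(-1, Add(Mul(-93, 61), -26))), O), -1) = Pow(Add(Add(50023, Mul(-1, Add(Mul(-93, 61), -26))), Rational(-7443133737, 35492)), -1) = Pow(Add(Add(50023, Mul(-1, Add(-5673, -26))), Rational(-7443133737, 35492)), -1) = Pow(Add(Add(50023, Mul(-1, -5699)), Rational(-7443133737, 35492)), -1) = Pow(Add(Add(50023, 5699), Rational(-7443133737, 35492)), -1) = Pow(Add(55722, Rational(-7443133737, 35492)), -1) = Pow(Rational(-5465448513, 35492), -1) = Rational(-35492, 5465448513)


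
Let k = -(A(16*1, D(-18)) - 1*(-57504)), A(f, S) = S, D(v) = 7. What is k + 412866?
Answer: 355355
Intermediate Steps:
k = -57511 (k = -(7 - 1*(-57504)) = -(7 + 57504) = -1*57511 = -57511)
k + 412866 = -57511 + 412866 = 355355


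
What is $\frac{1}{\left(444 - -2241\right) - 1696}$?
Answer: $\frac{1}{989} \approx 0.0010111$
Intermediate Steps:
$\frac{1}{\left(444 - -2241\right) - 1696} = \frac{1}{\left(444 + 2241\right) - 1696} = \frac{1}{2685 - 1696} = \frac{1}{989}$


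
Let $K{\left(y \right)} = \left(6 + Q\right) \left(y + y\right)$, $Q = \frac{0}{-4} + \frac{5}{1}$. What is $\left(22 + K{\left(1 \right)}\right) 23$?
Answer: $1012$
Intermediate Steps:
$Q = 5$ ($Q = 0 \left(- \frac{1}{4}\right) + 5 \cdot 1 = 0 + 5 = 5$)
$K{\left(y \right)} = 22 y$ ($K{\left(y \right)} = \left(6 + 5\right) \left(y + y\right) = 11 \cdot 2 y = 22 y$)
$\left(22 + K{\left(1 \right)}\right) 23 = \left(22 + 22 \cdot 1\right) 23 = \left(22 + 22\right) 23 = 44 \cdot 23 = 1012$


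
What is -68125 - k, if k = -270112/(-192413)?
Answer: -13108405737/192413 ≈ -68126.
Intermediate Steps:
k = 270112/192413 (k = -270112*(-1/192413) = 270112/192413 ≈ 1.4038)
-68125 - k = -68125 - 1*270112/192413 = -68125 - 270112/192413 = -13108405737/192413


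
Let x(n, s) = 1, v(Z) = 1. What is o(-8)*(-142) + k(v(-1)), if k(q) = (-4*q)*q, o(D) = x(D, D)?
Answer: -146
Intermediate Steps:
o(D) = 1
k(q) = -4*q²
o(-8)*(-142) + k(v(-1)) = 1*(-142) - 4*1² = -142 - 4*1 = -142 - 4 = -146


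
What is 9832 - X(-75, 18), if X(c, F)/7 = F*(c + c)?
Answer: 28732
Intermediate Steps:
X(c, F) = 14*F*c (X(c, F) = 7*(F*(c + c)) = 7*(F*(2*c)) = 7*(2*F*c) = 14*F*c)
9832 - X(-75, 18) = 9832 - 14*18*(-75) = 9832 - 1*(-18900) = 9832 + 18900 = 28732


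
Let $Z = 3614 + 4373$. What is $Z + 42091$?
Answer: $50078$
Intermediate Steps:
$Z = 7987$
$Z + 42091 = 7987 + 42091 = 50078$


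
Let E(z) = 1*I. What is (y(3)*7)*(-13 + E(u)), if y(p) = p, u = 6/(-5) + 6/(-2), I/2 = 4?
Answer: -105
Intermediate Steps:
I = 8 (I = 2*4 = 8)
u = -21/5 (u = 6*(-1/5) + 6*(-1/2) = -6/5 - 3 = -21/5 ≈ -4.2000)
E(z) = 8 (E(z) = 1*8 = 8)
(y(3)*7)*(-13 + E(u)) = (3*7)*(-13 + 8) = 21*(-5) = -105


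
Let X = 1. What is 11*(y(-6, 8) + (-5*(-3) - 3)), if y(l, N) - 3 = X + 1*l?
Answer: 110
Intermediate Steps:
y(l, N) = 4 + l (y(l, N) = 3 + (1 + 1*l) = 3 + (1 + l) = 4 + l)
11*(y(-6, 8) + (-5*(-3) - 3)) = 11*((4 - 6) + (-5*(-3) - 3)) = 11*(-2 + (15 - 3)) = 11*(-2 + 12) = 11*10 = 110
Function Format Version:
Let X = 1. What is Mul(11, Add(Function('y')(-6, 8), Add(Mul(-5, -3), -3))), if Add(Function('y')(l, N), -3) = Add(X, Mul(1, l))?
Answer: 110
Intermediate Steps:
Function('y')(l, N) = Add(4, l) (Function('y')(l, N) = Add(3, Add(1, Mul(1, l))) = Add(3, Add(1, l)) = Add(4, l))
Mul(11, Add(Function('y')(-6, 8), Add(Mul(-5, -3), -3))) = Mul(11, Add(Add(4, -6), Add(Mul(-5, -3), -3))) = Mul(11, Add(-2, Add(15, -3))) = Mul(11, Add(-2, 12)) = Mul(11, 10) = 110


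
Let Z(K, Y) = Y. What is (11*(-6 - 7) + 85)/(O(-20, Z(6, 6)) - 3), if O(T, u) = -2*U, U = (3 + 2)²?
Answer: 58/53 ≈ 1.0943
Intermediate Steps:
U = 25 (U = 5² = 25)
O(T, u) = -50 (O(T, u) = -2*25 = -50)
(11*(-6 - 7) + 85)/(O(-20, Z(6, 6)) - 3) = (11*(-6 - 7) + 85)/(-50 - 3) = (11*(-13) + 85)/(-53) = (-143 + 85)*(-1/53) = -58*(-1/53) = 58/53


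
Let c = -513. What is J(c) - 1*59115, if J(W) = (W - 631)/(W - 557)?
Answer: -31625953/535 ≈ -59114.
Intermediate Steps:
J(W) = (-631 + W)/(-557 + W)
J(c) - 1*59115 = (-631 - 513)/(-557 - 513) - 1*59115 = -1144/(-1070) - 59115 = -1/1070*(-1144) - 59115 = 572/535 - 59115 = -31625953/535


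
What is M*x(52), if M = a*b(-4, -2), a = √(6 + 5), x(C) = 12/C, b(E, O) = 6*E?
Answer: -72*√11/13 ≈ -18.369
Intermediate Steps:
a = √11 ≈ 3.3166
M = -24*√11 (M = √11*(6*(-4)) = √11*(-24) = -24*√11 ≈ -79.599)
M*x(52) = (-24*√11)*(12/52) = (-24*√11)*(12*(1/52)) = -24*√11*(3/13) = -72*√11/13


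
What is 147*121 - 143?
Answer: 17644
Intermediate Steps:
147*121 - 143 = 17787 - 143 = 17644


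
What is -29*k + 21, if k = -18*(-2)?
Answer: -1023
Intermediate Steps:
k = 36
-29*k + 21 = -29*36 + 21 = -1044 + 21 = -1023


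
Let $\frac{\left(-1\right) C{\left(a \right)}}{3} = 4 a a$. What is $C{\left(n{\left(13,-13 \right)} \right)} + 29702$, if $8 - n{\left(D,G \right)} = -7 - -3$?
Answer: $27974$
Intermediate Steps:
$n{\left(D,G \right)} = 12$ ($n{\left(D,G \right)} = 8 - \left(-7 - -3\right) = 8 - \left(-7 + 3\right) = 8 - -4 = 8 + 4 = 12$)
$C{\left(a \right)} = - 12 a^{2}$ ($C{\left(a \right)} = - 3 \cdot 4 a a = - 3 \cdot 4 a^{2} = - 12 a^{2}$)
$C{\left(n{\left(13,-13 \right)} \right)} + 29702 = - 12 \cdot 12^{2} + 29702 = \left(-12\right) 144 + 29702 = -1728 + 29702 = 27974$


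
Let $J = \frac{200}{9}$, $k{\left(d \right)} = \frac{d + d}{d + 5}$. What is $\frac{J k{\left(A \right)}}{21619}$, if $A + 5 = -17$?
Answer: $\frac{8800}{3307707} \approx 0.0026605$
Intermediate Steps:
$A = -22$ ($A = -5 - 17 = -22$)
$k{\left(d \right)} = \frac{2 d}{5 + d}$
$J = \frac{200}{9}$ ($J = 200 \cdot \frac{1}{9} = \frac{200}{9} \approx 22.222$)
$\frac{J k{\left(A \right)}}{21619} = \frac{\frac{200}{9} \cdot 2 \left(-22\right) \frac{1}{5 - 22}}{21619} = \frac{200 \cdot 2 \left(-22\right) \frac{1}{-17}}{9} \cdot \frac{1}{21619} = \frac{200 \cdot 2 \left(-22\right) \left(- \frac{1}{17}\right)}{9} \cdot \frac{1}{21619} = \frac{200}{9} \cdot \frac{44}{17} \cdot \frac{1}{21619} = \frac{8800}{153} \cdot \frac{1}{21619} = \frac{8800}{3307707}$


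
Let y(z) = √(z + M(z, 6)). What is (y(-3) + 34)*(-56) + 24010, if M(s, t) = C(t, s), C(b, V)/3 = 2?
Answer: 22106 - 56*√3 ≈ 22009.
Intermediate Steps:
C(b, V) = 6 (C(b, V) = 3*2 = 6)
M(s, t) = 6
y(z) = √(6 + z) (y(z) = √(z + 6) = √(6 + z))
(y(-3) + 34)*(-56) + 24010 = (√(6 - 3) + 34)*(-56) + 24010 = (√3 + 34)*(-56) + 24010 = (34 + √3)*(-56) + 24010 = (-1904 - 56*√3) + 24010 = 22106 - 56*√3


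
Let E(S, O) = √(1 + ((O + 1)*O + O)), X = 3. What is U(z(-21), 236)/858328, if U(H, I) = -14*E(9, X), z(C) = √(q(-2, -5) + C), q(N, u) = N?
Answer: -7/107291 ≈ -6.5243e-5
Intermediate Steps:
z(C) = √(-2 + C)
E(S, O) = √(1 + O + O*(1 + O)) (E(S, O) = √(1 + ((1 + O)*O + O)) = √(1 + (O*(1 + O) + O)) = √(1 + (O + O*(1 + O))) = √(1 + O + O*(1 + O)))
U(H, I) = -56 (U(H, I) = -14*√(1 + 3² + 2*3) = -14*√(1 + 9 + 6) = -14*√16 = -14*4 = -56)
U(z(-21), 236)/858328 = -56/858328 = -56*1/858328 = -7/107291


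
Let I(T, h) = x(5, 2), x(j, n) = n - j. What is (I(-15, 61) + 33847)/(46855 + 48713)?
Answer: 8461/23892 ≈ 0.35414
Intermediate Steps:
I(T, h) = -3 (I(T, h) = 2 - 1*5 = 2 - 5 = -3)
(I(-15, 61) + 33847)/(46855 + 48713) = (-3 + 33847)/(46855 + 48713) = 33844/95568 = 33844*(1/95568) = 8461/23892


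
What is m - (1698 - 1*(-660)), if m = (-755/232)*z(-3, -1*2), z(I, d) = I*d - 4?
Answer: -274283/116 ≈ -2364.5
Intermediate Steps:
z(I, d) = -4 + I*d
m = -755/116 (m = (-755/232)*(-4 - (-3)*2) = (-755*1/232)*(-4 - 3*(-2)) = -755*(-4 + 6)/232 = -755/232*2 = -755/116 ≈ -6.5086)
m - (1698 - 1*(-660)) = -755/116 - (1698 - 1*(-660)) = -755/116 - (1698 + 660) = -755/116 - 1*2358 = -755/116 - 2358 = -274283/116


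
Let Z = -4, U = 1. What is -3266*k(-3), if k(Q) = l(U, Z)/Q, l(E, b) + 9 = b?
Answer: -42458/3 ≈ -14153.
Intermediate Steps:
l(E, b) = -9 + b
k(Q) = -13/Q (k(Q) = (-9 - 4)/Q = -13/Q)
-3266*k(-3) = -(-42458)/(-3) = -(-42458)*(-1)/3 = -3266*13/3 = -42458/3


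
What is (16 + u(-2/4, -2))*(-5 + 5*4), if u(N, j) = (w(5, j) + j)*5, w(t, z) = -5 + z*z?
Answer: 15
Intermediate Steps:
w(t, z) = -5 + z²
u(N, j) = -25 + 5*j + 5*j² (u(N, j) = ((-5 + j²) + j)*5 = (-5 + j + j²)*5 = -25 + 5*j + 5*j²)
(16 + u(-2/4, -2))*(-5 + 5*4) = (16 + (-25 + 5*(-2) + 5*(-2)²))*(-5 + 5*4) = (16 + (-25 - 10 + 5*4))*(-5 + 20) = (16 + (-25 - 10 + 20))*15 = (16 - 15)*15 = 1*15 = 15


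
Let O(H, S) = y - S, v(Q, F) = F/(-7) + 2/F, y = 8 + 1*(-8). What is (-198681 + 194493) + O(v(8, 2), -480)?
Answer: -3708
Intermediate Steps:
y = 0 (y = 8 - 8 = 0)
v(Q, F) = 2/F - F/7 (v(Q, F) = F*(-⅐) + 2/F = -F/7 + 2/F = 2/F - F/7)
O(H, S) = -S (O(H, S) = 0 - S = -S)
(-198681 + 194493) + O(v(8, 2), -480) = (-198681 + 194493) - 1*(-480) = -4188 + 480 = -3708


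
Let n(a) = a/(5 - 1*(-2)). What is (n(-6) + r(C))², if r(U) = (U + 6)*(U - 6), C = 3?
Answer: 38025/49 ≈ 776.02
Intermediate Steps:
n(a) = a/7 (n(a) = a/(5 + 2) = a/7)
r(U) = (-6 + U)*(6 + U) (r(U) = (6 + U)*(-6 + U) = (-6 + U)*(6 + U))
(n(-6) + r(C))² = ((⅐)*(-6) + (-36 + 3²))² = (-6/7 + (-36 + 9))² = (-6/7 - 27)² = (-195/7)² = 38025/49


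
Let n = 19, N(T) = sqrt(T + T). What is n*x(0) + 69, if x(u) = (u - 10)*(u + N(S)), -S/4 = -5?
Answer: 69 - 380*sqrt(10) ≈ -1132.7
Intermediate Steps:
S = 20 (S = -4*(-5) = 20)
N(T) = sqrt(2)*sqrt(T) (N(T) = sqrt(2*T) = sqrt(2)*sqrt(T))
x(u) = (-10 + u)*(u + 2*sqrt(10)) (x(u) = (u - 10)*(u + sqrt(2)*sqrt(20)) = (-10 + u)*(u + sqrt(2)*(2*sqrt(5))) = (-10 + u)*(u + 2*sqrt(10)))
n*x(0) + 69 = 19*(0**2 - 20*sqrt(10) - 10*0 + 2*0*sqrt(10)) + 69 = 19*(0 - 20*sqrt(10) + 0 + 0) + 69 = 19*(-20*sqrt(10)) + 69 = -380*sqrt(10) + 69 = 69 - 380*sqrt(10)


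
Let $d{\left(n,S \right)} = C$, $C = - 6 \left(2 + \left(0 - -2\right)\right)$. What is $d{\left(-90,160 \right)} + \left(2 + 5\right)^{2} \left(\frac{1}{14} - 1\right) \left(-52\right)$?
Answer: $2342$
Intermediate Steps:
$C = -24$ ($C = - 6 \left(2 + \left(0 + 2\right)\right) = - 6 \left(2 + 2\right) = \left(-6\right) 4 = -24$)
$d{\left(n,S \right)} = -24$
$d{\left(-90,160 \right)} + \left(2 + 5\right)^{2} \left(\frac{1}{14} - 1\right) \left(-52\right) = -24 + \left(2 + 5\right)^{2} \left(\frac{1}{14} - 1\right) \left(-52\right) = -24 + 7^{2} \left(\frac{1}{14} - 1\right) \left(-52\right) = -24 + 49 \left(- \frac{13}{14}\right) \left(-52\right) = -24 - -2366 = -24 + 2366 = 2342$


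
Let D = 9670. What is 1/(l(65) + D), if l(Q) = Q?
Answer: 1/9735 ≈ 0.00010272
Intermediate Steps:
1/(l(65) + D) = 1/(65 + 9670) = 1/9735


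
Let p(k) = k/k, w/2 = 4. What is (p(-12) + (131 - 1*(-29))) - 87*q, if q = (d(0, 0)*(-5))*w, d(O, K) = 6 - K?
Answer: 21041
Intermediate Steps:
w = 8 (w = 2*4 = 8)
p(k) = 1
q = -240 (q = ((6 - 1*0)*(-5))*8 = ((6 + 0)*(-5))*8 = (6*(-5))*8 = -30*8 = -240)
(p(-12) + (131 - 1*(-29))) - 87*q = (1 + (131 - 1*(-29))) - 87*(-240) = (1 + (131 + 29)) + 20880 = (1 + 160) + 20880 = 161 + 20880 = 21041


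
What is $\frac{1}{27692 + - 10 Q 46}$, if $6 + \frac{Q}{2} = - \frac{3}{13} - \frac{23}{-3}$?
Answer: $\frac{39}{1028468} \approx 3.792 \cdot 10^{-5}$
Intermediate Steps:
$Q = \frac{112}{39}$ ($Q = -12 + 2 \left(- \frac{3}{13} - \frac{23}{-3}\right) = -12 + 2 \left(\left(-3\right) \frac{1}{13} - - \frac{23}{3}\right) = -12 + 2 \left(- \frac{3}{13} + \frac{23}{3}\right) = -12 + 2 \cdot \frac{290}{39} = -12 + \frac{580}{39} = \frac{112}{39} \approx 2.8718$)
$\frac{1}{27692 + - 10 Q 46} = \frac{1}{27692 + \left(-10\right) \frac{112}{39} \cdot 46} = \frac{1}{27692 - \frac{51520}{39}} = \frac{1}{\frac{1028468}{39}} = \frac{39}{1028468}$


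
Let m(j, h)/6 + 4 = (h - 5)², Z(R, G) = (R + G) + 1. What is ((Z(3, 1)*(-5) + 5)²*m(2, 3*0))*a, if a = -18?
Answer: -907200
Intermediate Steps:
Z(R, G) = 1 + G + R (Z(R, G) = (G + R) + 1 = 1 + G + R)
m(j, h) = -24 + 6*(-5 + h)² (m(j, h) = -24 + 6*(h - 5)² = -24 + 6*(-5 + h)²)
((Z(3, 1)*(-5) + 5)²*m(2, 3*0))*a = (((1 + 1 + 3)*(-5) + 5)²*(-24 + 6*(-5 + 3*0)²))*(-18) = ((5*(-5) + 5)²*(-24 + 6*(-5 + 0)²))*(-18) = ((-25 + 5)²*(-24 + 6*(-5)²))*(-18) = ((-20)²*(-24 + 6*25))*(-18) = (400*(-24 + 150))*(-18) = (400*126)*(-18) = 50400*(-18) = -907200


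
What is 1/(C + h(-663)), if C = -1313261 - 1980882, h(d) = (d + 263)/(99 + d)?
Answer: -141/464474063 ≈ -3.0357e-7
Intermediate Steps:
h(d) = (263 + d)/(99 + d)
C = -3294143
1/(C + h(-663)) = 1/(-3294143 + (263 - 663)/(99 - 663)) = 1/(-3294143 - 400/(-564)) = 1/(-3294143 - 1/564*(-400)) = 1/(-3294143 + 100/141) = 1/(-464474063/141) = -141/464474063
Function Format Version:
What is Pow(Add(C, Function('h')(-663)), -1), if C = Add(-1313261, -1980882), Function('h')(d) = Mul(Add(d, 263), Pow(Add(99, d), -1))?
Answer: Rational(-141, 464474063) ≈ -3.0357e-7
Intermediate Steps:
Function('h')(d) = Mul(Pow(Add(99, d), -1), Add(263, d)) (Function('h')(d) = Mul(Add(263, d), Pow(Add(99, d), -1)) = Mul(Pow(Add(99, d), -1), Add(263, d)))
C = -3294143
Pow(Add(C, Function('h')(-663)), -1) = Pow(Add(-3294143, Mul(Pow(Add(99, -663), -1), Add(263, -663))), -1) = Pow(Add(-3294143, Mul(Pow(-564, -1), -400)), -1) = Pow(Add(-3294143, Mul(Rational(-1, 564), -400)), -1) = Pow(Add(-3294143, Rational(100, 141)), -1) = Pow(Rational(-464474063, 141), -1) = Rational(-141, 464474063)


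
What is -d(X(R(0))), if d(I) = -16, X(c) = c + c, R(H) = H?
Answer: 16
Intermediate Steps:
X(c) = 2*c
-d(X(R(0))) = -1*(-16) = 16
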